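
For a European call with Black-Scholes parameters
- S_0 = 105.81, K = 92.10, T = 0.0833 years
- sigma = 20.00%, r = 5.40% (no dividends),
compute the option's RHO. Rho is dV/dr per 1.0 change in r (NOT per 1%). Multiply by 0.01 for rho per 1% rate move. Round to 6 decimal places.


d1 = 2.5108377522; d2 = 2.4531142734
phi(d1) = 0.0170587563; exp(-qT) = 1.0000000000; exp(-rT) = 0.9955119017
N(d2) = 0.9929187330
Rho = K*T*exp(-rT)*N(d2) = 92.1000 * 0.0833 * 0.9955119017 * 0.9929187330 = 7.583414

Answer: Rho = 7.583414


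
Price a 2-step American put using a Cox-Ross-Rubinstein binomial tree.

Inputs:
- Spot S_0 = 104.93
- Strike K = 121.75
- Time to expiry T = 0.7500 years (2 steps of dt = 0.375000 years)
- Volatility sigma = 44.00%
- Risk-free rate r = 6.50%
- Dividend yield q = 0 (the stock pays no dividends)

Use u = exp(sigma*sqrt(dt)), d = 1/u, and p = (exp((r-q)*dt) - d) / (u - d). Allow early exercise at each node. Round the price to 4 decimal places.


Answer: Price = V(0,0) = 25.1803

Derivation:
dt = T/N = 0.375000
u = exp(sigma*sqrt(dt)) = 1.309236; d = 1/u = 0.763804
p = (exp((r-q)*dt) - d) / (u - d) = 0.478282
Discount per step: exp(-r*dt) = 0.975920
Stock lattice S(k, i) with i counting down-moves:
  k=0: S(0,0) = 104.9300
  k=1: S(1,0) = 137.3781; S(1,1) = 80.1460
  k=2: S(2,0) = 179.8604; S(2,1) = 104.9300; S(2,2) = 61.2158
Terminal payoffs V(N, i) = max(K - S_T, 0):
  V(2,0) = 0.000000; V(2,1) = 16.820000; V(2,2) = 60.534176
Backward induction: V(k, i) = exp(-r*dt) * [p * V(k+1, i) + (1-p) * V(k+1, i+1)]; then take max(V_cont, immediate exercise) for American.
  V(1,0) = exp(-r*dt) * [p*0.000000 + (1-p)*16.820000] = 8.563983; exercise = 0.000000; V(1,0) = max -> 8.563983
  V(1,1) = exp(-r*dt) * [p*16.820000 + (1-p)*60.534176] = 38.672251; exercise = 41.604031; V(1,1) = max -> 41.604031
  V(0,0) = exp(-r*dt) * [p*8.563983 + (1-p)*41.604031] = 25.180258; exercise = 16.820000; V(0,0) = max -> 25.180258


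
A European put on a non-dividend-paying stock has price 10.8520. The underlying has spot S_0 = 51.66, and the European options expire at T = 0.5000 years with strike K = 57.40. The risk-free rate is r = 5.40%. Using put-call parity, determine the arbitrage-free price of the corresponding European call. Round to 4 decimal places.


Put-call parity: C - P = S_0 * exp(-qT) - K * exp(-rT).
S_0 * exp(-qT) = 51.6600 * 1.00000000 = 51.66000000
K * exp(-rT) = 57.4000 * 0.97336124 = 55.87093526
C = P + S*exp(-qT) - K*exp(-rT)
C = 10.8520 + 51.66000000 - 55.87093526 = 6.6411

Answer: Call price = 6.6411


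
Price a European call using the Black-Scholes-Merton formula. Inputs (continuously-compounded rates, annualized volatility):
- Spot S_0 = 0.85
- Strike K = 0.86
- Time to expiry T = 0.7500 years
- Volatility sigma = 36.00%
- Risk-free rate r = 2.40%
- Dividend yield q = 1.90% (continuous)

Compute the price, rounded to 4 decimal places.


Answer: Price = 0.1009

Derivation:
d1 = (ln(S/K) + (r - q + 0.5*sigma^2) * T) / (sigma * sqrt(T)) = 0.13039764
d2 = d1 - sigma * sqrt(T) = -0.18137151
exp(-rT) = 0.98216103; exp(-qT) = 0.98585105
C = S_0 * exp(-qT) * N(d1) - K * exp(-rT) * N(d2)
N(d1) = 0.55187408; N(d2) = 0.42803799
C = 0.8500 * 0.98585105 * 0.55187408 - 0.8600 * 0.98216103 * 0.42803799 = 0.1009


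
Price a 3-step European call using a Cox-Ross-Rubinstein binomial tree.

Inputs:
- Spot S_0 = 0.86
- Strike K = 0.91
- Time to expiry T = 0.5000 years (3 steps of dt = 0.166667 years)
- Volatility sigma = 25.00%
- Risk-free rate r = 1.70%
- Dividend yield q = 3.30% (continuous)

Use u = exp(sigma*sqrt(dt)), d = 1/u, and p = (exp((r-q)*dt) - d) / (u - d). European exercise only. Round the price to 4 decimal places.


dt = T/N = 0.166667
u = exp(sigma*sqrt(dt)) = 1.107452; d = 1/u = 0.902974
p = (exp((r-q)*dt) - d) / (u - d) = 0.461483
Discount per step: exp(-r*dt) = 0.997171
Stock lattice S(k, i) with i counting down-moves:
  k=0: S(0,0) = 0.8600
  k=1: S(1,0) = 0.9524; S(1,1) = 0.7766
  k=2: S(2,0) = 1.0547; S(2,1) = 0.8600; S(2,2) = 0.7012
  k=3: S(3,0) = 1.1681; S(3,1) = 0.9524; S(3,2) = 0.7766; S(3,3) = 0.6332
Terminal payoffs V(N, i) = max(S_T - K, 0):
  V(3,0) = 0.258082; V(3,1) = 0.042409; V(3,2) = 0.000000; V(3,3) = 0.000000
Backward induction: V(k, i) = exp(-r*dt) * [p * V(k+1, i) + (1-p) * V(k+1, i+1)].
  V(2,0) = exp(-r*dt) * [p*0.258082 + (1-p)*0.042409] = 0.141537
  V(2,1) = exp(-r*dt) * [p*0.042409 + (1-p)*0.000000] = 0.019516
  V(2,2) = exp(-r*dt) * [p*0.000000 + (1-p)*0.000000] = 0.000000
  V(1,0) = exp(-r*dt) * [p*0.141537 + (1-p)*0.019516] = 0.075612
  V(1,1) = exp(-r*dt) * [p*0.019516 + (1-p)*0.000000] = 0.008981
  V(0,0) = exp(-r*dt) * [p*0.075612 + (1-p)*0.008981] = 0.039617

Answer: Price = V(0,0) = 0.0396


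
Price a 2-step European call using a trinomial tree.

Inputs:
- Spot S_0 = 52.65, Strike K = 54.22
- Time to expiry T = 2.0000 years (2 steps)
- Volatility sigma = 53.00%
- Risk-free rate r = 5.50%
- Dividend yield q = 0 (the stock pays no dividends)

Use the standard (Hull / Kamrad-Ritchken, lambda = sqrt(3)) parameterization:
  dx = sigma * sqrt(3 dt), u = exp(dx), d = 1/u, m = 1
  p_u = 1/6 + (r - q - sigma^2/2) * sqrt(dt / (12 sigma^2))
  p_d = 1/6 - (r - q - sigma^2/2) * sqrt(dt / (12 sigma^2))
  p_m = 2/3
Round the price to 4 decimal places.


Answer: Price = V(0,0) = 14.7056

Derivation:
dt = T/N = 1.000000; dx = sigma*sqrt(3*dt) = 0.917987
u = exp(dx) = 2.504244; d = 1/u = 0.399322
p_u = 0.120125, p_m = 0.666667, p_d = 0.213209
Discount per step: exp(-r*dt) = 0.946485
Stock lattice S(k, j) with j the centered position index:
  k=0: S(0,+0) = 52.6500
  k=1: S(1,-1) = 21.0243; S(1,+0) = 52.6500; S(1,+1) = 131.8485
  k=2: S(2,-2) = 8.3955; S(2,-1) = 21.0243; S(2,+0) = 52.6500; S(2,+1) = 131.8485; S(2,+2) = 330.1807
Terminal payoffs V(N, j) = max(S_T - K, 0):
  V(2,-2) = 0.000000; V(2,-1) = 0.000000; V(2,+0) = 0.000000; V(2,+1) = 77.628451; V(2,+2) = 275.960705
Backward induction: V(k, j) = exp(-r*dt) * [p_u * V(k+1, j+1) + p_m * V(k+1, j) + p_d * V(k+1, j-1)]
  V(1,-1) = exp(-r*dt) * [p_u*0.000000 + p_m*0.000000 + p_d*0.000000] = 0.000000
  V(1,+0) = exp(-r*dt) * [p_u*77.628451 + p_m*0.000000 + p_d*0.000000] = 8.826057
  V(1,+1) = exp(-r*dt) * [p_u*275.960705 + p_m*77.628451 + p_d*0.000000] = 80.358456
  V(0,+0) = exp(-r*dt) * [p_u*80.358456 + p_m*8.826057 + p_d*0.000000] = 14.705602


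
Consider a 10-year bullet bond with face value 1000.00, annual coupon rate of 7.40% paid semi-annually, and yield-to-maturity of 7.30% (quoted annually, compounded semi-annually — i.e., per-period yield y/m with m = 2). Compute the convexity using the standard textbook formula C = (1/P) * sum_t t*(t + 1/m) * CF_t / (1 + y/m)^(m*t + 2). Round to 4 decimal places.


Coupon per period c = face * coupon_rate / m = 37.000000
Periods per year m = 2; per-period yield y/m = 0.036500
Number of cashflows N = 20
Cashflows (t years, CF_t, discount factor 1/(1+y/m)^(m*t), PV):
  t = 0.5000: CF_t = 37.000000, DF = 0.964785, PV = 35.697057
  t = 1.0000: CF_t = 37.000000, DF = 0.930811, PV = 34.439997
  t = 1.5000: CF_t = 37.000000, DF = 0.898033, PV = 33.227205
  t = 2.0000: CF_t = 37.000000, DF = 0.866409, PV = 32.057120
  t = 2.5000: CF_t = 37.000000, DF = 0.835898, PV = 30.928239
  t = 3.0000: CF_t = 37.000000, DF = 0.806462, PV = 29.839111
  t = 3.5000: CF_t = 37.000000, DF = 0.778063, PV = 28.788337
  t = 4.0000: CF_t = 37.000000, DF = 0.750664, PV = 27.774565
  t = 4.5000: CF_t = 37.000000, DF = 0.724230, PV = 26.796493
  t = 5.0000: CF_t = 37.000000, DF = 0.698726, PV = 25.852864
  t = 5.5000: CF_t = 37.000000, DF = 0.674121, PV = 24.942464
  t = 6.0000: CF_t = 37.000000, DF = 0.650382, PV = 24.064123
  t = 6.5000: CF_t = 37.000000, DF = 0.627479, PV = 23.216713
  t = 7.0000: CF_t = 37.000000, DF = 0.605382, PV = 22.399145
  t = 7.5000: CF_t = 37.000000, DF = 0.584064, PV = 21.610366
  t = 8.0000: CF_t = 37.000000, DF = 0.563496, PV = 20.849364
  t = 8.5000: CF_t = 37.000000, DF = 0.543653, PV = 20.115161
  t = 9.0000: CF_t = 37.000000, DF = 0.524508, PV = 19.406812
  t = 9.5000: CF_t = 37.000000, DF = 0.506038, PV = 18.723408
  t = 10.0000: CF_t = 1037.000000, DF = 0.488218, PV = 506.282164
Price P = sum_t PV_t = 1007.010711
Convexity numerator sum_t t*(t + 1/m) * CF_t / (1+y/m)^(m*t + 2):
  t = 0.5000: term = 16.613602
  t = 1.0000: term = 48.085679
  t = 1.5000: term = 92.784717
  t = 2.0000: term = 149.195557
  t = 2.5000: term = 215.912528
  t = 3.0000: term = 291.632937
  t = 3.5000: term = 375.150908
  t = 4.0000: term = 465.351550
  t = 4.5000: term = 561.205439
  t = 5.0000: term = 661.763395
  t = 5.5000: term = 766.151543
  t = 6.0000: term = 873.566641
  t = 6.5000: term = 983.271665
  t = 7.0000: term = 1094.591634
  t = 7.5000: term = 1206.909665
  t = 8.0000: term = 1319.663245
  t = 8.5000: term = 1432.340715
  t = 9.0000: term = 1544.477942
  t = 9.5000: term = 1655.655188
  t = 10.0000: term = 49481.552124
Convexity = (1/P) * sum = 63235.876674 / 1007.010711 = 62.795635

Answer: Convexity = 62.7956


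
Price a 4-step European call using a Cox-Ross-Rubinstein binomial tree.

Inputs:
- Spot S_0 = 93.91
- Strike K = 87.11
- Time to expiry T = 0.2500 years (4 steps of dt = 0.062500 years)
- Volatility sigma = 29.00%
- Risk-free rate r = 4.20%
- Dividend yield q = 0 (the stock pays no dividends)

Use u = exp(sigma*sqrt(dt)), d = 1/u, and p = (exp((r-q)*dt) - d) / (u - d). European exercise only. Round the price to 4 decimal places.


Answer: Price = V(0,0) = 10.2051

Derivation:
dt = T/N = 0.062500
u = exp(sigma*sqrt(dt)) = 1.075193; d = 1/u = 0.930066
p = (exp((r-q)*dt) - d) / (u - d) = 0.499994
Discount per step: exp(-r*dt) = 0.997378
Stock lattice S(k, i) with i counting down-moves:
  k=0: S(0,0) = 93.9100
  k=1: S(1,0) = 100.9714; S(1,1) = 87.3425
  k=2: S(2,0) = 108.5637; S(2,1) = 93.9100; S(2,2) = 81.2342
  k=3: S(3,0) = 116.7269; S(3,1) = 100.9714; S(3,2) = 87.3425; S(3,3) = 75.5532
  k=4: S(4,0) = 125.5039; S(4,1) = 108.5637; S(4,2) = 93.9100; S(4,3) = 81.2342; S(4,4) = 70.2694
Terminal payoffs V(N, i) = max(S_T - K, 0):
  V(4,0) = 38.393905; V(4,1) = 21.453676; V(4,2) = 6.800000; V(4,3) = 0.000000; V(4,4) = 0.000000
Backward induction: V(k, i) = exp(-r*dt) * [p * V(k+1, i) + (1-p) * V(k+1, i+1)].
  V(3,0) = exp(-r*dt) * [p*38.393905 + (1-p)*21.453676] = 29.845247
  V(3,1) = exp(-r*dt) * [p*21.453676 + (1-p)*6.800000] = 14.089720
  V(3,2) = exp(-r*dt) * [p*6.800000 + (1-p)*0.000000] = 3.391048
  V(3,3) = exp(-r*dt) * [p*0.000000 + (1-p)*0.000000] = 0.000000
  V(2,0) = exp(-r*dt) * [p*29.845247 + (1-p)*14.089720] = 21.909805
  V(2,1) = exp(-r*dt) * [p*14.089720 + (1-p)*3.391048] = 8.717410
  V(2,2) = exp(-r*dt) * [p*3.391048 + (1-p)*0.000000] = 1.691060
  V(1,0) = exp(-r*dt) * [p*21.909805 + (1-p)*8.717410] = 15.273387
  V(1,1) = exp(-r*dt) * [p*8.717410 + (1-p)*1.691060] = 5.190552
  V(0,0) = exp(-r*dt) * [p*15.273387 + (1-p)*5.190552] = 10.205088


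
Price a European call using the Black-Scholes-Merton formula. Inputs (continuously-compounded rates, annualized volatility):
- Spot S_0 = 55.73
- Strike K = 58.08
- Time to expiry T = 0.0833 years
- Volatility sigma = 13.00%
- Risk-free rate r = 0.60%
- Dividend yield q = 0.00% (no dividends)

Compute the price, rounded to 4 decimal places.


Answer: Price = 0.1501

Derivation:
d1 = (ln(S/K) + (r - q + 0.5*sigma^2) * T) / (sigma * sqrt(T)) = -1.06873147
d2 = d1 - sigma * sqrt(T) = -1.10625173
exp(-rT) = 0.99950032; exp(-qT) = 1.00000000
C = S_0 * exp(-qT) * N(d1) - K * exp(-rT) * N(d2)
N(d1) = 0.14259534; N(d2) = 0.13430879
C = 55.7300 * 1.00000000 * 0.14259534 - 58.0800 * 0.99950032 * 0.13430879 = 0.1501


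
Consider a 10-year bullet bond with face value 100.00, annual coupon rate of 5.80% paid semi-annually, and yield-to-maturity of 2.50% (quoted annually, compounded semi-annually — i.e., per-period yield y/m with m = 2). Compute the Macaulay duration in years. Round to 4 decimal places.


Coupon per period c = face * coupon_rate / m = 2.900000
Periods per year m = 2; per-period yield y/m = 0.012500
Number of cashflows N = 20
Cashflows (t years, CF_t, discount factor 1/(1+y/m)^(m*t), PV):
  t = 0.5000: CF_t = 2.900000, DF = 0.987654, PV = 2.864198
  t = 1.0000: CF_t = 2.900000, DF = 0.975461, PV = 2.828837
  t = 1.5000: CF_t = 2.900000, DF = 0.963418, PV = 2.793913
  t = 2.0000: CF_t = 2.900000, DF = 0.951524, PV = 2.759420
  t = 2.5000: CF_t = 2.900000, DF = 0.939777, PV = 2.725353
  t = 3.0000: CF_t = 2.900000, DF = 0.928175, PV = 2.691707
  t = 3.5000: CF_t = 2.900000, DF = 0.916716, PV = 2.658476
  t = 4.0000: CF_t = 2.900000, DF = 0.905398, PV = 2.625655
  t = 4.5000: CF_t = 2.900000, DF = 0.894221, PV = 2.593240
  t = 5.0000: CF_t = 2.900000, DF = 0.883181, PV = 2.561225
  t = 5.5000: CF_t = 2.900000, DF = 0.872277, PV = 2.529605
  t = 6.0000: CF_t = 2.900000, DF = 0.861509, PV = 2.498375
  t = 6.5000: CF_t = 2.900000, DF = 0.850873, PV = 2.467531
  t = 7.0000: CF_t = 2.900000, DF = 0.840368, PV = 2.437067
  t = 7.5000: CF_t = 2.900000, DF = 0.829993, PV = 2.406980
  t = 8.0000: CF_t = 2.900000, DF = 0.819746, PV = 2.377264
  t = 8.5000: CF_t = 2.900000, DF = 0.809626, PV = 2.347915
  t = 9.0000: CF_t = 2.900000, DF = 0.799631, PV = 2.318929
  t = 9.5000: CF_t = 2.900000, DF = 0.789759, PV = 2.290300
  t = 10.0000: CF_t = 102.900000, DF = 0.780009, PV = 80.262880
Price P = sum_t PV_t = 129.038872
Macaulay numerator sum_t t * PV_t:
  t * PV_t at t = 0.5000: 1.432099
  t * PV_t at t = 1.0000: 2.828837
  t * PV_t at t = 1.5000: 4.190870
  t * PV_t at t = 2.0000: 5.518841
  t * PV_t at t = 2.5000: 6.813384
  t * PV_t at t = 3.0000: 8.075121
  t * PV_t at t = 3.5000: 9.304667
  t * PV_t at t = 4.0000: 10.502622
  t * PV_t at t = 4.5000: 11.669580
  t * PV_t at t = 5.0000: 12.806123
  t * PV_t at t = 5.5000: 13.912825
  t * PV_t at t = 6.0000: 14.990250
  t * PV_t at t = 6.5000: 16.038950
  t * PV_t at t = 7.0000: 17.059472
  t * PV_t at t = 7.5000: 18.052352
  t * PV_t at t = 8.0000: 19.018115
  t * PV_t at t = 8.5000: 19.957281
  t * PV_t at t = 9.0000: 20.870360
  t * PV_t at t = 9.5000: 21.757851
  t * PV_t at t = 10.0000: 802.628796
Macaulay duration D = (sum_t t * PV_t) / P = 1037.428396 / 129.038872 = 8.039658

Answer: Macaulay duration = 8.0397 years


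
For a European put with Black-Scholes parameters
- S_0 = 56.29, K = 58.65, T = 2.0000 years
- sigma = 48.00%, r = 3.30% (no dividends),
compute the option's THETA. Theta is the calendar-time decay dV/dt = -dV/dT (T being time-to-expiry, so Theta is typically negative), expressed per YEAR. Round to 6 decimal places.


d1 = 0.3761356181; d2 = -0.3026868918
phi(d1) = 0.3716965309; exp(-qT) = 1.0000000000; exp(-rT) = 0.9361308643
Theta = -S*exp(-qT)*phi(d1)*sigma/(2*sqrt(T)) + r*K*exp(-rT)*N(-d2) - q*S*exp(-qT)*N(-d1)
N(-d1) = 0.3534080379; N(-d2) = 0.6189357559; sqrt(T) = 1.4142135624
Term 1 = -56.2900 * 1.0000000000 * 0.3716965309 * 0.4800 / (2 * 1.4142135624) = -3.5507165165
Term 2 = 0.0330 * 58.6500 * 0.9361308643 * 0.6189357559 = 1.1214091443
Term 3 = 0 (no dividend yield, q = 0)
Theta = -3.5507165165 + (1.1214091443) + (0.0000000000) = -2.429307

Answer: Theta = -2.429307


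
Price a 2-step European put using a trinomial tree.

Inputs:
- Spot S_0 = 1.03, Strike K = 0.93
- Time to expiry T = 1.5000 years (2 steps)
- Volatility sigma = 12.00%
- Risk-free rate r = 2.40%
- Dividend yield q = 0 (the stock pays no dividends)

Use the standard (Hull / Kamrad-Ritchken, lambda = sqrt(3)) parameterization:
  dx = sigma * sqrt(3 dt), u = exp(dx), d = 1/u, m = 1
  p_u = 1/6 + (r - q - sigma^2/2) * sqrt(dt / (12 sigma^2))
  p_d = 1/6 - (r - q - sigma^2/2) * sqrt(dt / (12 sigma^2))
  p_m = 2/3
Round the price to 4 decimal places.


Answer: Price = V(0,0) = 0.0153

Derivation:
dt = T/N = 0.750000; dx = sigma*sqrt(3*dt) = 0.180000
u = exp(dx) = 1.197217; d = 1/u = 0.835270
p_u = 0.201667, p_m = 0.666667, p_d = 0.131667
Discount per step: exp(-r*dt) = 0.982161
Stock lattice S(k, j) with j the centered position index:
  k=0: S(0,+0) = 1.0300
  k=1: S(1,-1) = 0.8603; S(1,+0) = 1.0300; S(1,+1) = 1.2331
  k=2: S(2,-2) = 0.7186; S(2,-1) = 0.8603; S(2,+0) = 1.0300; S(2,+1) = 1.2331; S(2,+2) = 1.4763
Terminal payoffs V(N, j) = max(K - S_T, 0):
  V(2,-2) = 0.211393; V(2,-1) = 0.069672; V(2,+0) = 0.000000; V(2,+1) = 0.000000; V(2,+2) = 0.000000
Backward induction: V(k, j) = exp(-r*dt) * [p_u * V(k+1, j+1) + p_m * V(k+1, j) + p_d * V(k+1, j-1)]
  V(1,-1) = exp(-r*dt) * [p_u*0.000000 + p_m*0.069672 + p_d*0.211393] = 0.072956
  V(1,+0) = exp(-r*dt) * [p_u*0.000000 + p_m*0.000000 + p_d*0.069672] = 0.009010
  V(1,+1) = exp(-r*dt) * [p_u*0.000000 + p_m*0.000000 + p_d*0.000000] = 0.000000
  V(0,+0) = exp(-r*dt) * [p_u*0.000000 + p_m*0.009010 + p_d*0.072956] = 0.015334


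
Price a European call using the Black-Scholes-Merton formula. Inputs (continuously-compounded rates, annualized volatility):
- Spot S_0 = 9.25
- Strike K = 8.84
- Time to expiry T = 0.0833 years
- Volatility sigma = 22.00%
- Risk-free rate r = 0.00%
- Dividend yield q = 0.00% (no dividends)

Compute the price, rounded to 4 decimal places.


Answer: Price = 0.4901

Derivation:
d1 = (ln(S/K) + (r - q + 0.5*sigma^2) * T) / (sigma * sqrt(T)) = 0.74575822
d2 = d1 - sigma * sqrt(T) = 0.68226240
exp(-rT) = 1.00000000; exp(-qT) = 1.00000000
C = S_0 * exp(-qT) * N(d1) - K * exp(-rT) * N(d2)
N(d1) = 0.77209326; N(d2) = 0.75246348
C = 9.2500 * 1.00000000 * 0.77209326 - 8.8400 * 1.00000000 * 0.75246348 = 0.4901


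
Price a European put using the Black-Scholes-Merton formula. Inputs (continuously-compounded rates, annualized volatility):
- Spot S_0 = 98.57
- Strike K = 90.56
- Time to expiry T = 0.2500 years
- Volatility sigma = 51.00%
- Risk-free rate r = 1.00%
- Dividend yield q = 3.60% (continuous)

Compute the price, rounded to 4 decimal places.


Answer: Price = 6.3043

Derivation:
d1 = (ln(S/K) + (r - q + 0.5*sigma^2) * T) / (sigma * sqrt(T)) = 0.43437977
d2 = d1 - sigma * sqrt(T) = 0.17937977
exp(-rT) = 0.99750312; exp(-qT) = 0.99104038
P = K * exp(-rT) * N(-d2) - S_0 * exp(-qT) * N(-d1)
N(-d1) = 0.33200634; N(-d2) = 0.42881976
P = 90.5600 * 0.99750312 * 0.42881976 - 98.5700 * 0.99104038 * 0.33200634 = 6.3043


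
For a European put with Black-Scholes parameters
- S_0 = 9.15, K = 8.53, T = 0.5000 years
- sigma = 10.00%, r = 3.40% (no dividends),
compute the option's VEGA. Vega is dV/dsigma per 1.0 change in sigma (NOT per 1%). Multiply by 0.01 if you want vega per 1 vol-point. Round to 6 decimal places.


Answer: Vega = 1.155195

Derivation:
d1 = 1.2680477711; d2 = 1.1973370930
phi(d1) = 0.1785456250; exp(-qT) = 1.0000000000; exp(-rT) = 0.9831436846
Vega = S * exp(-qT) * phi(d1) * sqrt(T) = 9.1500 * 1.0000000000 * 0.1785456250 * 0.7071067812 = 1.155195


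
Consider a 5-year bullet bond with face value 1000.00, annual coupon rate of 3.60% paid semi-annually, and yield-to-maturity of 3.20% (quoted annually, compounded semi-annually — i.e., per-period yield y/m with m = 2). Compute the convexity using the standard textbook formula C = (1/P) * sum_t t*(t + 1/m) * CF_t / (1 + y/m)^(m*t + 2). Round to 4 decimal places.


Answer: Convexity = 23.9874

Derivation:
Coupon per period c = face * coupon_rate / m = 18.000000
Periods per year m = 2; per-period yield y/m = 0.016000
Number of cashflows N = 10
Cashflows (t years, CF_t, discount factor 1/(1+y/m)^(m*t), PV):
  t = 0.5000: CF_t = 18.000000, DF = 0.984252, PV = 17.716535
  t = 1.0000: CF_t = 18.000000, DF = 0.968752, PV = 17.437535
  t = 1.5000: CF_t = 18.000000, DF = 0.953496, PV = 17.162928
  t = 2.0000: CF_t = 18.000000, DF = 0.938480, PV = 16.892646
  t = 2.5000: CF_t = 18.000000, DF = 0.923701, PV = 16.626620
  t = 3.0000: CF_t = 18.000000, DF = 0.909155, PV = 16.364783
  t = 3.5000: CF_t = 18.000000, DF = 0.894837, PV = 16.107070
  t = 4.0000: CF_t = 18.000000, DF = 0.880745, PV = 15.853415
  t = 4.5000: CF_t = 18.000000, DF = 0.866875, PV = 15.603755
  t = 5.0000: CF_t = 1018.000000, DF = 0.853224, PV = 868.581747
Price P = sum_t PV_t = 1018.347035
Convexity numerator sum_t t*(t + 1/m) * CF_t / (1+y/m)^(m*t + 2):
  t = 0.5000: term = 8.581464
  t = 1.0000: term = 25.338969
  t = 1.5000: term = 49.879859
  t = 2.0000: term = 81.823916
  t = 2.5000: term = 120.803026
  t = 3.0000: term = 166.460863
  t = 3.5000: term = 218.452575
  t = 4.0000: term = 276.444485
  t = 4.5000: term = 340.113786
  t = 5.0000: term = 23139.606882
Convexity = (1/P) * sum = 24427.505825 / 1018.347035 = 23.987408


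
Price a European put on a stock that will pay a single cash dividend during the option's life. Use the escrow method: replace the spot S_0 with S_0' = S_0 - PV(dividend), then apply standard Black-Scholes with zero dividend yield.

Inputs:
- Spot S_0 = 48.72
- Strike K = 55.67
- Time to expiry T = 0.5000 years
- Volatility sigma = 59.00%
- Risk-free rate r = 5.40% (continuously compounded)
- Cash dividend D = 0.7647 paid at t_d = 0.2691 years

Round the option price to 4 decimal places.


PV(D) = D * exp(-r * t_d) = 0.7647 * 0.98557367 = 0.75366819
S_0' = S_0 - PV(D) = 48.7200 - 0.75366819 = 47.96633181
d1 = (ln(S_0'/K) + (r + sigma^2/2)*T) / (sigma*sqrt(T)) = -0.08369522
d2 = d1 - sigma*sqrt(T) = -0.50088822
exp(-rT) = 0.97336124
N(-d1) = 0.53335062; N(-d2) = 0.69177510
P = K * exp(-rT) * N(-d2) - S_0' * N(-d1) = 55.6700 * 0.97336124 * 0.69177510 - 47.96633181 * 0.53335062 = 11.9024

Answer: Price = 11.9024


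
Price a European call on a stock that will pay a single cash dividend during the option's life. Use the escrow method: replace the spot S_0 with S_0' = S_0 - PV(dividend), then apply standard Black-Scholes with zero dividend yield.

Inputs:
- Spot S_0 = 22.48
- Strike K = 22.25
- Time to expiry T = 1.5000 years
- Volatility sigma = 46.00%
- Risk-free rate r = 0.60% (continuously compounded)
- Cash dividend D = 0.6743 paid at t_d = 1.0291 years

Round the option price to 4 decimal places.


PV(D) = D * exp(-r * t_d) = 0.6743 * 0.99384442 = 0.67014929
S_0' = S_0 - PV(D) = 22.4800 - 0.67014929 = 21.80985071
d1 = (ln(S_0'/K) + (r + sigma^2/2)*T) / (sigma*sqrt(T)) = 0.26220142
d2 = d1 - sigma*sqrt(T) = -0.30118122
exp(-rT) = 0.99104038
N(d1) = 0.60341692; N(d2) = 0.38163815
C = S_0' * N(d1) - K * exp(-rT) * N(d2) = 21.80985071 * 0.60341692 - 22.2500 * 0.99104038 * 0.38163815 = 4.7451

Answer: Price = 4.7451


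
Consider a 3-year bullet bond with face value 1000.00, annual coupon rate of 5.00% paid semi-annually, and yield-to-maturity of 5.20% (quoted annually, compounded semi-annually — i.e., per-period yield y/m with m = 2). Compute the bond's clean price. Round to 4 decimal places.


Coupon per period c = face * coupon_rate / m = 25.000000
Periods per year m = 2; per-period yield y/m = 0.026000
Number of cashflows N = 6
Cashflows (t years, CF_t, discount factor 1/(1+y/m)^(m*t), PV):
  t = 0.5000: CF_t = 25.000000, DF = 0.974659, PV = 24.366472
  t = 1.0000: CF_t = 25.000000, DF = 0.949960, PV = 23.748998
  t = 1.5000: CF_t = 25.000000, DF = 0.925887, PV = 23.147171
  t = 2.0000: CF_t = 25.000000, DF = 0.902424, PV = 22.560596
  t = 2.5000: CF_t = 25.000000, DF = 0.879555, PV = 21.988885
  t = 3.0000: CF_t = 1025.000000, DF = 0.857266, PV = 878.698127
Price P = sum_t PV_t = 994.510249

Answer: Price = 994.5102


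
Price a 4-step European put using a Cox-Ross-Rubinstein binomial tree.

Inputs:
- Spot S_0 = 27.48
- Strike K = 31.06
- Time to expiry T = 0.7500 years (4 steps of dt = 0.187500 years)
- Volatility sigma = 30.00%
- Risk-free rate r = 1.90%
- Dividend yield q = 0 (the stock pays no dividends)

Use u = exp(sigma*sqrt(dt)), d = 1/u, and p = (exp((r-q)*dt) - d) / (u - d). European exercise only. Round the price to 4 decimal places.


Answer: Price = V(0,0) = 4.9842

Derivation:
dt = T/N = 0.187500
u = exp(sigma*sqrt(dt)) = 1.138719; d = 1/u = 0.878180
p = (exp((r-q)*dt) - d) / (u - d) = 0.481268
Discount per step: exp(-r*dt) = 0.996444
Stock lattice S(k, i) with i counting down-moves:
  k=0: S(0,0) = 27.4800
  k=1: S(1,0) = 31.2920; S(1,1) = 24.1324
  k=2: S(2,0) = 35.6328; S(2,1) = 27.4800; S(2,2) = 21.1926
  k=3: S(3,0) = 40.5757; S(3,1) = 31.2920; S(3,2) = 24.1324; S(3,3) = 18.6109
  k=4: S(4,0) = 46.2043; S(4,1) = 35.6328; S(4,2) = 27.4800; S(4,3) = 21.1926; S(4,4) = 16.3437
Terminal payoffs V(N, i) = max(K - S_T, 0):
  V(4,0) = 0.000000; V(4,1) = 0.000000; V(4,2) = 3.580000; V(4,3) = 9.867426; V(4,4) = 14.716288
Backward induction: V(k, i) = exp(-r*dt) * [p * V(k+1, i) + (1-p) * V(k+1, i+1)].
  V(3,0) = exp(-r*dt) * [p*0.000000 + (1-p)*0.000000] = 0.000000
  V(3,1) = exp(-r*dt) * [p*0.000000 + (1-p)*3.580000] = 1.850458
  V(3,2) = exp(-r*dt) * [p*3.580000 + (1-p)*9.867426] = 6.817162
  V(3,3) = exp(-r*dt) * [p*9.867426 + (1-p)*14.716288] = 12.338653
  V(2,0) = exp(-r*dt) * [p*0.000000 + (1-p)*1.850458] = 0.956479
  V(2,1) = exp(-r*dt) * [p*1.850458 + (1-p)*6.817162] = 4.411106
  V(2,2) = exp(-r*dt) * [p*6.817162 + (1-p)*12.338653] = 9.646910
  V(1,0) = exp(-r*dt) * [p*0.956479 + (1-p)*4.411106] = 2.738732
  V(1,1) = exp(-r*dt) * [p*4.411106 + (1-p)*9.646910] = 7.101742
  V(0,0) = exp(-r*dt) * [p*2.738732 + (1-p)*7.101742] = 4.984179


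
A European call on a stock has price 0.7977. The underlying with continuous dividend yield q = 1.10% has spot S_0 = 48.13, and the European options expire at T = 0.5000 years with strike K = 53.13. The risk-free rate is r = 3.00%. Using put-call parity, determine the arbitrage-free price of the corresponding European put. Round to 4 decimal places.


Put-call parity: C - P = S_0 * exp(-qT) - K * exp(-rT).
S_0 * exp(-qT) = 48.1300 * 0.99451510 = 47.86601163
K * exp(-rT) = 53.1300 * 0.98511194 = 52.33899735
P = C - S*exp(-qT) + K*exp(-rT)
P = 0.7977 - 47.86601163 + 52.33899735 = 5.2707

Answer: Put price = 5.2707


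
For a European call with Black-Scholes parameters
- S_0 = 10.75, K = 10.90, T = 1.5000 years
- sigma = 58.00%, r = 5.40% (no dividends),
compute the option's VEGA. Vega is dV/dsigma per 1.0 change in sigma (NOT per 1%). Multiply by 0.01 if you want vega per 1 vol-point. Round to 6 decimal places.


d1 = 0.4496967052; d2 = -0.2606553202
phi(d1) = 0.3605761549; exp(-qT) = 1.0000000000; exp(-rT) = 0.9221936914
Vega = S * exp(-qT) * phi(d1) * sqrt(T) = 10.7500 * 1.0000000000 * 0.3605761549 * 1.2247448714 = 4.747348

Answer: Vega = 4.747348


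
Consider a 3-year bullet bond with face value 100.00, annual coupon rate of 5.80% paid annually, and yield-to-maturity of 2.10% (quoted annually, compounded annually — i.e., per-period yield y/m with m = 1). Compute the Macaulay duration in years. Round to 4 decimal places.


Coupon per period c = face * coupon_rate / m = 5.800000
Periods per year m = 1; per-period yield y/m = 0.021000
Number of cashflows N = 3
Cashflows (t years, CF_t, discount factor 1/(1+y/m)^(m*t), PV):
  t = 1.0000: CF_t = 5.800000, DF = 0.979432, PV = 5.680705
  t = 2.0000: CF_t = 5.800000, DF = 0.959287, PV = 5.563864
  t = 3.0000: CF_t = 105.800000, DF = 0.939556, PV = 99.405048
Price P = sum_t PV_t = 110.649618
Macaulay numerator sum_t t * PV_t:
  t * PV_t at t = 1.0000: 5.680705
  t * PV_t at t = 2.0000: 11.127728
  t * PV_t at t = 3.0000: 298.215145
Macaulay duration D = (sum_t t * PV_t) / P = 315.023579 / 110.649618 = 2.847037

Answer: Macaulay duration = 2.8470 years


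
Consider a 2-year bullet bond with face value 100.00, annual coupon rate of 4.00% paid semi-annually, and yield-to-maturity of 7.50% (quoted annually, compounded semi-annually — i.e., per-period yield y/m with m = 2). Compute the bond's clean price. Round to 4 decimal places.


Coupon per period c = face * coupon_rate / m = 2.000000
Periods per year m = 2; per-period yield y/m = 0.037500
Number of cashflows N = 4
Cashflows (t years, CF_t, discount factor 1/(1+y/m)^(m*t), PV):
  t = 0.5000: CF_t = 2.000000, DF = 0.963855, PV = 1.927711
  t = 1.0000: CF_t = 2.000000, DF = 0.929017, PV = 1.858035
  t = 1.5000: CF_t = 2.000000, DF = 0.895438, PV = 1.790877
  t = 2.0000: CF_t = 102.000000, DF = 0.863073, PV = 88.033456
Price P = sum_t PV_t = 93.610078

Answer: Price = 93.6101


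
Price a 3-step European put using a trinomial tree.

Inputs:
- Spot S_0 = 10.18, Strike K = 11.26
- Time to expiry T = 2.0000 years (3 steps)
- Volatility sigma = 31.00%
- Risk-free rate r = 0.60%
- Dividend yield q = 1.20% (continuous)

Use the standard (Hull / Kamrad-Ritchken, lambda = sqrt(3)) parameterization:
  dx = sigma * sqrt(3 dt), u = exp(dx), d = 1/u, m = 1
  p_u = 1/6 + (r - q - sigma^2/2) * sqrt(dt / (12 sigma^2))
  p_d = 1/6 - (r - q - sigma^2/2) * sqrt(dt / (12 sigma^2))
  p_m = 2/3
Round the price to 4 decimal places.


Answer: Price = V(0,0) = 2.4623

Derivation:
dt = T/N = 0.666667; dx = sigma*sqrt(3*dt) = 0.438406
u = exp(dx) = 1.550234; d = 1/u = 0.645064
p_u = 0.125571, p_m = 0.666667, p_d = 0.207762
Discount per step: exp(-r*dt) = 0.996008
Stock lattice S(k, j) with j the centered position index:
  k=0: S(0,+0) = 10.1800
  k=1: S(1,-1) = 6.5667; S(1,+0) = 10.1800; S(1,+1) = 15.7814
  k=2: S(2,-2) = 4.2360; S(2,-1) = 6.5667; S(2,+0) = 10.1800; S(2,+1) = 15.7814; S(2,+2) = 24.4649
  k=3: S(3,-3) = 2.7325; S(3,-2) = 4.2360; S(3,-1) = 6.5667; S(3,+0) = 10.1800; S(3,+1) = 15.7814; S(3,+2) = 24.4649; S(3,+3) = 37.9263
Terminal payoffs V(N, j) = max(K - S_T, 0):
  V(3,-3) = 8.527529; V(3,-2) = 7.024029; V(3,-1) = 4.693252; V(3,+0) = 1.080000; V(3,+1) = 0.000000; V(3,+2) = 0.000000; V(3,+3) = 0.000000
Backward induction: V(k, j) = exp(-r*dt) * [p_u * V(k+1, j+1) + p_m * V(k+1, j) + p_d * V(k+1, j-1)]
  V(2,-2) = exp(-r*dt) * [p_u*4.693252 + p_m*7.024029 + p_d*8.527529] = 7.015604
  V(2,-1) = exp(-r*dt) * [p_u*1.080000 + p_m*4.693252 + p_d*7.024029] = 4.704923
  V(2,+0) = exp(-r*dt) * [p_u*0.000000 + p_m*1.080000 + p_d*4.693252] = 1.688315
  V(2,+1) = exp(-r*dt) * [p_u*0.000000 + p_m*0.000000 + p_d*1.080000] = 0.223488
  V(2,+2) = exp(-r*dt) * [p_u*0.000000 + p_m*0.000000 + p_d*0.000000] = 0.000000
  V(1,-1) = exp(-r*dt) * [p_u*1.688315 + p_m*4.704923 + p_d*7.015604] = 4.787012
  V(1,+0) = exp(-r*dt) * [p_u*0.223488 + p_m*1.688315 + p_d*4.704923] = 2.122606
  V(1,+1) = exp(-r*dt) * [p_u*0.000000 + p_m*0.223488 + p_d*1.688315] = 0.497765
  V(0,+0) = exp(-r*dt) * [p_u*0.497765 + p_m*2.122606 + p_d*4.787012] = 2.462268


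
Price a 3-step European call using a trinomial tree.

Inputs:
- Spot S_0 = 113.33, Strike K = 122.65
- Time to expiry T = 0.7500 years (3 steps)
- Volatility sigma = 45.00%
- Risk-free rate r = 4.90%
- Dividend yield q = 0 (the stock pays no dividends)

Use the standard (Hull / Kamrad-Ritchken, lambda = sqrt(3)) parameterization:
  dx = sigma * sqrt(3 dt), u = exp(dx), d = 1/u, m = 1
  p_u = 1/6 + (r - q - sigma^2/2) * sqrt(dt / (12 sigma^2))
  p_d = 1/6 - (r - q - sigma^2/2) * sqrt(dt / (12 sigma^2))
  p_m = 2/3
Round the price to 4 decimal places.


Answer: Price = V(0,0) = 15.3197

Derivation:
dt = T/N = 0.250000; dx = sigma*sqrt(3*dt) = 0.389711
u = exp(dx) = 1.476555; d = 1/u = 0.677252
p_u = 0.149907, p_m = 0.666667, p_d = 0.183426
Discount per step: exp(-r*dt) = 0.987825
Stock lattice S(k, j) with j the centered position index:
  k=0: S(0,+0) = 113.3300
  k=1: S(1,-1) = 76.7530; S(1,+0) = 113.3300; S(1,+1) = 167.3379
  k=2: S(2,-2) = 51.9811; S(2,-1) = 76.7530; S(2,+0) = 113.3300; S(2,+1) = 167.3379; S(2,+2) = 247.0836
  k=3: S(3,-3) = 35.2043; S(3,-2) = 51.9811; S(3,-1) = 76.7530; S(3,+0) = 113.3300; S(3,+1) = 167.3379; S(3,+2) = 247.0836; S(3,+3) = 364.8325
Terminal payoffs V(N, j) = max(S_T - K, 0):
  V(3,-3) = 0.000000; V(3,-2) = 0.000000; V(3,-1) = 0.000000; V(3,+0) = 0.000000; V(3,+1) = 44.687938; V(3,+2) = 124.433610; V(3,+3) = 242.182452
Backward induction: V(k, j) = exp(-r*dt) * [p_u * V(k+1, j+1) + p_m * V(k+1, j) + p_d * V(k+1, j-1)]
  V(2,-2) = exp(-r*dt) * [p_u*0.000000 + p_m*0.000000 + p_d*0.000000] = 0.000000
  V(2,-1) = exp(-r*dt) * [p_u*0.000000 + p_m*0.000000 + p_d*0.000000] = 0.000000
  V(2,+0) = exp(-r*dt) * [p_u*44.687938 + p_m*0.000000 + p_d*0.000000] = 6.617493
  V(2,+1) = exp(-r*dt) * [p_u*124.433610 + p_m*44.687938 + p_d*0.000000] = 47.855649
  V(2,+2) = exp(-r*dt) * [p_u*242.182452 + p_m*124.433610 + p_d*44.687938] = 125.905791
  V(1,-1) = exp(-r*dt) * [p_u*6.617493 + p_m*0.000000 + p_d*0.000000] = 0.979934
  V(1,+0) = exp(-r*dt) * [p_u*47.855649 + p_m*6.617493 + p_d*0.000000] = 11.444524
  V(1,+1) = exp(-r*dt) * [p_u*125.905791 + p_m*47.855649 + p_d*6.617493] = 51.358790
  V(0,+0) = exp(-r*dt) * [p_u*51.358790 + p_m*11.444524 + p_d*0.979934] = 15.319674


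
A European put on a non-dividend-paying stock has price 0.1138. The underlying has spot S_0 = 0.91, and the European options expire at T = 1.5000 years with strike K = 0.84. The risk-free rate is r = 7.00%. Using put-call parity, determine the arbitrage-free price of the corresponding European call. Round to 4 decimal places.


Put-call parity: C - P = S_0 * exp(-qT) - K * exp(-rT).
S_0 * exp(-qT) = 0.9100 * 1.00000000 = 0.91000000
K * exp(-rT) = 0.8400 * 0.90032452 = 0.75627260
C = P + S*exp(-qT) - K*exp(-rT)
C = 0.1138 + 0.91000000 - 0.75627260 = 0.2675

Answer: Call price = 0.2675


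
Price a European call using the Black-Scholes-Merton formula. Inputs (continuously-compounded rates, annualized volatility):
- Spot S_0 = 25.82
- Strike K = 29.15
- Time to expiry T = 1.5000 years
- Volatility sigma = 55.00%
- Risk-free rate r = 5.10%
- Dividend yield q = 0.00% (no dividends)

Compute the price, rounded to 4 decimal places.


Answer: Price = 6.3889

Derivation:
d1 = (ln(S/K) + (r - q + 0.5*sigma^2) * T) / (sigma * sqrt(T)) = 0.27028928
d2 = d1 - sigma * sqrt(T) = -0.40332040
exp(-rT) = 0.92635291; exp(-qT) = 1.00000000
C = S_0 * exp(-qT) * N(d1) - K * exp(-rT) * N(d2)
N(d1) = 0.60653114; N(d2) = 0.34335627
C = 25.8200 * 1.00000000 * 0.60653114 - 29.1500 * 0.92635291 * 0.34335627 = 6.3889


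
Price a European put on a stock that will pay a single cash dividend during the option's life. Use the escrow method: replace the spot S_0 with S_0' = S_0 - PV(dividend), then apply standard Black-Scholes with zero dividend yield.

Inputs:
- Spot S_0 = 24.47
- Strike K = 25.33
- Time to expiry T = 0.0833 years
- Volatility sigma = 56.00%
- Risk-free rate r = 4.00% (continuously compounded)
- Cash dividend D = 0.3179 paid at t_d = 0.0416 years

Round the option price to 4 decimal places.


Answer: Price = 2.1966

Derivation:
PV(D) = D * exp(-r * t_d) = 0.3179 * 0.99833738 = 0.31737145
S_0' = S_0 - PV(D) = 24.4700 - 0.31737145 = 24.15262855
d1 = (ln(S_0'/K) + (r + sigma^2/2)*T) / (sigma*sqrt(T)) = -0.19305593
d2 = d1 - sigma*sqrt(T) = -0.35468167
exp(-rT) = 0.99667354
N(-d1) = 0.57654242; N(-d2) = 0.63858596
P = K * exp(-rT) * N(-d2) - S_0' * N(-d1) = 25.3300 * 0.99667354 * 0.63858596 - 24.15262855 * 0.57654242 = 2.1966


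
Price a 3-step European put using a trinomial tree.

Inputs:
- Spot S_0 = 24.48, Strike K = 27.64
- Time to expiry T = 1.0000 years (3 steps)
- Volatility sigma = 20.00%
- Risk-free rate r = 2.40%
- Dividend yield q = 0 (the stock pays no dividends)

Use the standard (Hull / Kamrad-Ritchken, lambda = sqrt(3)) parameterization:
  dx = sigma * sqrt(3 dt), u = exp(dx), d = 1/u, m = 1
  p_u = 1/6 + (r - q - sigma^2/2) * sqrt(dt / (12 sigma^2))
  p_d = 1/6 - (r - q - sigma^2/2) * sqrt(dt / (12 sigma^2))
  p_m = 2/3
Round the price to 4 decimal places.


dt = T/N = 0.333333; dx = sigma*sqrt(3*dt) = 0.200000
u = exp(dx) = 1.221403; d = 1/u = 0.818731
p_u = 0.170000, p_m = 0.666667, p_d = 0.163333
Discount per step: exp(-r*dt) = 0.992032
Stock lattice S(k, j) with j the centered position index:
  k=0: S(0,+0) = 24.4800
  k=1: S(1,-1) = 20.0425; S(1,+0) = 24.4800; S(1,+1) = 29.8999
  k=2: S(2,-2) = 16.4094; S(2,-1) = 20.0425; S(2,+0) = 24.4800; S(2,+1) = 29.8999; S(2,+2) = 36.5199
  k=3: S(3,-3) = 13.4349; S(3,-2) = 16.4094; S(3,-1) = 20.0425; S(3,+0) = 24.4800; S(3,+1) = 29.8999; S(3,+2) = 36.5199; S(3,+3) = 44.6055
Terminal payoffs V(N, j) = max(K - S_T, 0):
  V(3,-3) = 14.205091; V(3,-2) = 11.230565; V(3,-1) = 7.597471; V(3,+0) = 3.160000; V(3,+1) = 0.000000; V(3,+2) = 0.000000; V(3,+3) = 0.000000
Backward induction: V(k, j) = exp(-r*dt) * [p_u * V(k+1, j+1) + p_m * V(k+1, j) + p_d * V(k+1, j-1)]
  V(2,-2) = exp(-r*dt) * [p_u*7.597471 + p_m*11.230565 + p_d*14.205091] = 11.010342
  V(2,-1) = exp(-r*dt) * [p_u*3.160000 + p_m*7.597471 + p_d*11.230565] = 7.377252
  V(2,+0) = exp(-r*dt) * [p_u*0.000000 + p_m*3.160000 + p_d*7.597471] = 3.320913
  V(2,+1) = exp(-r*dt) * [p_u*0.000000 + p_m*0.000000 + p_d*3.160000] = 0.512021
  V(2,+2) = exp(-r*dt) * [p_u*0.000000 + p_m*0.000000 + p_d*0.000000] = 0.000000
  V(1,-1) = exp(-r*dt) * [p_u*3.320913 + p_m*7.377252 + p_d*11.010342] = 7.223063
  V(1,+0) = exp(-r*dt) * [p_u*0.512021 + p_m*3.320913 + p_d*7.377252] = 3.478001
  V(1,+1) = exp(-r*dt) * [p_u*0.000000 + p_m*0.512021 + p_d*3.320913] = 0.876721
  V(0,+0) = exp(-r*dt) * [p_u*0.876721 + p_m*3.478001 + p_d*7.223063] = 3.618413

Answer: Price = V(0,0) = 3.6184


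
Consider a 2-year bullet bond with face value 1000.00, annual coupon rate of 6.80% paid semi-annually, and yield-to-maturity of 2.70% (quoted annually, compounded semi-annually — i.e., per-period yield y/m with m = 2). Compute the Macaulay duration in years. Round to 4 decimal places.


Answer: Macaulay duration = 1.9076 years

Derivation:
Coupon per period c = face * coupon_rate / m = 34.000000
Periods per year m = 2; per-period yield y/m = 0.013500
Number of cashflows N = 4
Cashflows (t years, CF_t, discount factor 1/(1+y/m)^(m*t), PV):
  t = 0.5000: CF_t = 34.000000, DF = 0.986680, PV = 33.547114
  t = 1.0000: CF_t = 34.000000, DF = 0.973537, PV = 33.100260
  t = 1.5000: CF_t = 34.000000, DF = 0.960569, PV = 32.659359
  t = 2.0000: CF_t = 1034.000000, DF = 0.947774, PV = 979.998761
Price P = sum_t PV_t = 1079.305495
Macaulay numerator sum_t t * PV_t:
  t * PV_t at t = 0.5000: 16.773557
  t * PV_t at t = 1.0000: 33.100260
  t * PV_t at t = 1.5000: 48.989039
  t * PV_t at t = 2.0000: 1959.997522
Macaulay duration D = (sum_t t * PV_t) / P = 2058.860378 / 1079.305495 = 1.907579


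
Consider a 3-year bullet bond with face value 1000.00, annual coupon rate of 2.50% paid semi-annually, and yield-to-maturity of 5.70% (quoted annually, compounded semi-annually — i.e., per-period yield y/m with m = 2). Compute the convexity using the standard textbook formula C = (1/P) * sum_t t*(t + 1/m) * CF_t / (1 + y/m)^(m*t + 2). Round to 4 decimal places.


Answer: Convexity = 9.5036

Derivation:
Coupon per period c = face * coupon_rate / m = 12.500000
Periods per year m = 2; per-period yield y/m = 0.028500
Number of cashflows N = 6
Cashflows (t years, CF_t, discount factor 1/(1+y/m)^(m*t), PV):
  t = 0.5000: CF_t = 12.500000, DF = 0.972290, PV = 12.153622
  t = 1.0000: CF_t = 12.500000, DF = 0.945347, PV = 11.816842
  t = 1.5000: CF_t = 12.500000, DF = 0.919152, PV = 11.489394
  t = 2.0000: CF_t = 12.500000, DF = 0.893682, PV = 11.171020
  t = 2.5000: CF_t = 12.500000, DF = 0.868917, PV = 10.861468
  t = 3.0000: CF_t = 1012.500000, DF = 0.844840, PV = 855.400019
Price P = sum_t PV_t = 912.892365
Convexity numerator sum_t t*(t + 1/m) * CF_t / (1+y/m)^(m*t + 2):
  t = 0.5000: term = 5.744697
  t = 1.0000: term = 16.756530
  t = 1.5000: term = 32.584404
  t = 2.0000: term = 52.802470
  t = 2.5000: term = 77.008950
  t = 3.0000: term = 8490.826422
Convexity = (1/P) * sum = 8675.723475 / 912.892365 = 9.503556


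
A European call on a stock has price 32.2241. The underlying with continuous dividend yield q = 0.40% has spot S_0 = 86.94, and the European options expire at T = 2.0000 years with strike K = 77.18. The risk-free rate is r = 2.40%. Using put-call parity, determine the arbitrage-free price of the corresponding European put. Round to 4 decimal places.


Put-call parity: C - P = S_0 * exp(-qT) - K * exp(-rT).
S_0 * exp(-qT) = 86.9400 * 0.99203191 = 86.24725468
K * exp(-rT) = 77.1800 * 0.95313379 = 73.56286569
P = C - S*exp(-qT) + K*exp(-rT)
P = 32.2241 - 86.24725468 + 73.56286569 = 19.5397

Answer: Put price = 19.5397


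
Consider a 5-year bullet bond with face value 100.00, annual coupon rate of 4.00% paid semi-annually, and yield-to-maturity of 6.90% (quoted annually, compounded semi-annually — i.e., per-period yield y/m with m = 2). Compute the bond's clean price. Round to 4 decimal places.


Answer: Price = 87.9105

Derivation:
Coupon per period c = face * coupon_rate / m = 2.000000
Periods per year m = 2; per-period yield y/m = 0.034500
Number of cashflows N = 10
Cashflows (t years, CF_t, discount factor 1/(1+y/m)^(m*t), PV):
  t = 0.5000: CF_t = 2.000000, DF = 0.966651, PV = 1.933301
  t = 1.0000: CF_t = 2.000000, DF = 0.934413, PV = 1.868827
  t = 1.5000: CF_t = 2.000000, DF = 0.903251, PV = 1.806502
  t = 2.0000: CF_t = 2.000000, DF = 0.873128, PV = 1.746256
  t = 2.5000: CF_t = 2.000000, DF = 0.844010, PV = 1.688020
  t = 3.0000: CF_t = 2.000000, DF = 0.815863, PV = 1.631725
  t = 3.5000: CF_t = 2.000000, DF = 0.788654, PV = 1.577308
  t = 4.0000: CF_t = 2.000000, DF = 0.762353, PV = 1.524706
  t = 4.5000: CF_t = 2.000000, DF = 0.736929, PV = 1.473858
  t = 5.0000: CF_t = 102.000000, DF = 0.712353, PV = 72.659971
Price P = sum_t PV_t = 87.910474
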